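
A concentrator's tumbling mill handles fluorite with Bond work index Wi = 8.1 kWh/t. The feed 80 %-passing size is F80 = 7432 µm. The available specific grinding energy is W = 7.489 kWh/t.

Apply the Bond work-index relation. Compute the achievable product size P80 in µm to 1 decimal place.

W = 10 Wi (1/√P80 − 1/√F80)  [Bond]
⇒ 1/√P80 = W/(10·Wi) + 1/√F80
  = 7.4890/(10·8.1) + 1/√7432 = 0.092457 + 0.011600 = 0.104057
P80 = (1/0.104057)² = 9.6102² = 92.36 µm

P80 = 92.4 µm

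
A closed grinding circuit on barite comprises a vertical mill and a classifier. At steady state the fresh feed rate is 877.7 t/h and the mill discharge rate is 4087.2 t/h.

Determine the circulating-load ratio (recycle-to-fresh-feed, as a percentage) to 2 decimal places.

Discharge = new feed + return, hence
R = M − F = 4087.2 − 877.7 = 3209.5 t/h
CL = 100·R/F = 100·3209.5/877.7 = 365.67 %

CL = 365.67 %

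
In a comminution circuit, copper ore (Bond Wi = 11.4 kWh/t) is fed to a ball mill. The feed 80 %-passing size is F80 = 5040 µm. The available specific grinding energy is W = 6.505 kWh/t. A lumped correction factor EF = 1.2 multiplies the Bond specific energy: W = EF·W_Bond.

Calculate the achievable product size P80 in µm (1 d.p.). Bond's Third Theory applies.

P80 = 263.2 µm

W_Bond = 10·Wi·(1/√P₈₀ − 1/√F₈₀)
W_Bond = W / EF = 6.505 / 1.2 = 5.4208 kWh/t
⇒ 1/√P80 = W_Bond/(10·Wi) + 1/√F80
  = 5.4208/(10·11.4) + 1/√5040 = 0.047551 + 0.014086 = 0.061637
P80 = (1/0.061637)² = 16.2240² = 263.22 µm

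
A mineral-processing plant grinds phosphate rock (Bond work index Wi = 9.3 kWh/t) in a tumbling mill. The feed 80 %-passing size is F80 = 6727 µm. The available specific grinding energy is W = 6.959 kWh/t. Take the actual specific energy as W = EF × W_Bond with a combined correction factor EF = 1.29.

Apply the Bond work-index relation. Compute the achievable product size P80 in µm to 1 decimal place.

P80 = 202.9 µm

Bond: W = 10·Wi·(1/√P80 − 1/√F80)
W_Bond = W / EF = 6.959 / 1.29 = 5.3946 kWh/t
P80^(−½) = W_Bond/(10 Wi) + F80^(−½)
  = 5.3946/(10·9.3) + 1/√6727 = 0.058006 + 0.012192 = 0.070199
P80 = (1/0.070199)² = 14.2453² = 202.93 µm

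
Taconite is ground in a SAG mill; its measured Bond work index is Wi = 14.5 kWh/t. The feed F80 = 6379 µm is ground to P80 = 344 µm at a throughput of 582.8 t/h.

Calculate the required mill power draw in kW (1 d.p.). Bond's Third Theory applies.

W = 10 Wi / √P80 − 10 Wi / √F80
W = 10·14.5·(1/√344 − 1/√6379) = 10·14.5·(0.041396) = 6.0024 kWh/t
Mill draw = 6.0024 × 582.8 = 3498.2 kW

P = 3498.2 kW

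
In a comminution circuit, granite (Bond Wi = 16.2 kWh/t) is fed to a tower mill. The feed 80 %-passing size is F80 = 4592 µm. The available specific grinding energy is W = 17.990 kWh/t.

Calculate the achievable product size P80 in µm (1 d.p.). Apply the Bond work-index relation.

P80 = 63.2 µm

Bond:  W = 10 Wi (1/√P − 1/√F)
P80^-0.5 = F80^-0.5 + W/(10 Wi)
  = 17.9900/(10·16.2) + 1/√4592 = 0.111049 + 0.014757 = 0.125806
P80 = (1/0.125806)² = 7.9487² = 63.18 µm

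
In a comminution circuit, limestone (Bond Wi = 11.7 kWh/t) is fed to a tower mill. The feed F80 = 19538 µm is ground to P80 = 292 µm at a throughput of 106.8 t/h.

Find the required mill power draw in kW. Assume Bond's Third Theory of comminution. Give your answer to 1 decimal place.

W = 10·Wi·[P80^(−½) − F80^(−½)]
W = 10·11.7·(1/√292 − 1/√19538) = 10·11.7·(0.051366) = 6.0099 kWh/t
Mill draw = 6.0099 × 106.8 = 641.9 kW

P = 641.9 kW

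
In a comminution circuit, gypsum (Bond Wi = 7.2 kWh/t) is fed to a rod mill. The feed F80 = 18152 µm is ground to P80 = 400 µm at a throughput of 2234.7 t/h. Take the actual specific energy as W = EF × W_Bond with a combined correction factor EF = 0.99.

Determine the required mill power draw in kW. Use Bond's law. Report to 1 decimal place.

P = 6782.2 kW

W = 10·Wi·[P80^(−½) − F80^(−½)]
W = 10·7.2·(1/√400 − 1/√18152) = 10·7.2·(0.042578) = 3.0656 kWh/t
With EF = 0.99: W = 3.0656·0.99 = 3.0349 kWh/t
P = W·T = 3.0349·2234.7 = 6782.2 kW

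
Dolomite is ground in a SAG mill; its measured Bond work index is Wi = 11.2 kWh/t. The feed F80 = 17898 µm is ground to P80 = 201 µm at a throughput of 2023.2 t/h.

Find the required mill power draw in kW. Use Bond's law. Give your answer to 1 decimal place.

W = 10 Wi / √P80 − 10 Wi / √F80
W = 10·11.2·(1/√201 − 1/√17898) = 10·11.2·(0.063060) = 7.0627 kWh/t
Power = W × throughput = 7.0627 kWh/t × 2023.2 t/h = 14289.2 kW

P = 14289.2 kW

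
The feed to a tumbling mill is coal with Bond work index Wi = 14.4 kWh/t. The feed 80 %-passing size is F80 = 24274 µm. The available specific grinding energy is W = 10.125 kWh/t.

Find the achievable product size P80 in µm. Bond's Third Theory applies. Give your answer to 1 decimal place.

W = 10 Wi (P80^-0.5 − F80^-0.5)
⇒ 1/√P80 = W/(10·Wi) + 1/√F80
  = 10.1250/(10·14.4) + 1/√24274 = 0.070312 + 0.006418 = 0.076731
P80 = (1/0.076731)² = 13.0326² = 169.85 µm

P80 = 169.8 µm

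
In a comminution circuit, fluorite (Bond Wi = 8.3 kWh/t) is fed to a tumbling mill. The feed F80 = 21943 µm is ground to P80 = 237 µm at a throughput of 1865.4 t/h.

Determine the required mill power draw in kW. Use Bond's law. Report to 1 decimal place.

P = 9012.0 kW

W = 10 Wi (1/√P80 − 1/√F80)  [Bond]
W = 10·8.3·(1/√237 − 1/√21943) = 10·8.3·(0.058206) = 4.8311 kWh/t
Power = W × throughput = 4.8311 kWh/t × 1865.4 t/h = 9012.0 kW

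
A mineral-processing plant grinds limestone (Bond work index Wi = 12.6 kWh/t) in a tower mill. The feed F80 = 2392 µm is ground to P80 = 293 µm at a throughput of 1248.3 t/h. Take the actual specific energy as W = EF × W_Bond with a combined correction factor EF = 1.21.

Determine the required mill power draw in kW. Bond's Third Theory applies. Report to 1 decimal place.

P = 7227.1 kW

W = 10 Wi (1/√P80 − 1/√F80)  [Bond]
W = 10·12.6·(1/√293 − 1/√2392) = 10·12.6·(0.037974) = 4.7847 kWh/t
Apply correction: 4.7847 × 1.21 = 5.7895 kWh/t
P = W·T = 5.7895·1248.3 = 7227.1 kW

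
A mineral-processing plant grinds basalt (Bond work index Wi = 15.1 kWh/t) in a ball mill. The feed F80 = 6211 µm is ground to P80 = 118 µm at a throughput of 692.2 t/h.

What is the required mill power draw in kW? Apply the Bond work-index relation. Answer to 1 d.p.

W = 10 Wi / √P80 − 10 Wi / √F80
W = 10·15.1·(1/√118 − 1/√6211) = 10·15.1·(0.079369) = 11.9847 kWh/t
P = W·T = 11.9847·692.2 = 8295.8 kW

P = 8295.8 kW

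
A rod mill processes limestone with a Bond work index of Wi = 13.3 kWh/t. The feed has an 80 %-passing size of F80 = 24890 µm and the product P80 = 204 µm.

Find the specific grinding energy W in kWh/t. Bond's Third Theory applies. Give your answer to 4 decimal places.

Bond:  W = 10 Wi (1/√P − 1/√F)
1/√204 = 0.070014;  1/√24890 = 0.006339
W = 10·13.3·(0.070014 − 0.006339) = 8.4688 kWh/t

W = 8.4688 kWh/t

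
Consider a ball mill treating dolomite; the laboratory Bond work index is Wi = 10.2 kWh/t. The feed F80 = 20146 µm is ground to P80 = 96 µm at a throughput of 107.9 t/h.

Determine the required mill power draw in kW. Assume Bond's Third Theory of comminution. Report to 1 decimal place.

W = 10·Wi·(P80^(-½) − F80^(-½))
W = 10·10.2·(1/√96 − 1/√20146) = 10·10.2·(0.095017) = 9.6917 kWh/t
Mill draw = 9.6917 × 107.9 = 1045.7 kW

P = 1045.7 kW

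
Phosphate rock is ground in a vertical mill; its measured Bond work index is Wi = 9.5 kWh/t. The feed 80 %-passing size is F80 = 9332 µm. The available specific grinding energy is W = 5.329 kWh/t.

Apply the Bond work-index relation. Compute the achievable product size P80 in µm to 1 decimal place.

P80 = 226.5 µm

W = 10·Wi·(P80^(-½) − F80^(-½))
P80^(−½) = W/(10 Wi) + F80^(−½)
  = 5.3290/(10·9.5) + 1/√9332 = 0.056095 + 0.010352 = 0.066446
P80 = (1/0.066446)² = 15.0497² = 226.49 µm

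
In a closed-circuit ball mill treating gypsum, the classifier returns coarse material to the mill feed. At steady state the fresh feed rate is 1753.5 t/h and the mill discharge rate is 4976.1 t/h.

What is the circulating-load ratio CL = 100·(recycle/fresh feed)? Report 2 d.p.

M = F + R at steady state, so:
R = M − F = 4976.1 − 1753.5 = 3222.6 t/h
CL = 100·R/F = 100·3222.6/1753.5 = 183.78 %

CL = 183.78 %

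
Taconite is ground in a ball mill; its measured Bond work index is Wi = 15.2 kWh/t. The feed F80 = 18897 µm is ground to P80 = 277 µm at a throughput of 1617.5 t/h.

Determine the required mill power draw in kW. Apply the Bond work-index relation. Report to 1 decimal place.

W = 10 Wi (P80^-0.5 − F80^-0.5)
W = 10·15.2·(1/√277 − 1/√18897) = 10·15.2·(0.052810) = 8.0271 kWh/t
Power = W × throughput = 8.0271 kWh/t × 1617.5 t/h = 12983.8 kW

P = 12983.8 kW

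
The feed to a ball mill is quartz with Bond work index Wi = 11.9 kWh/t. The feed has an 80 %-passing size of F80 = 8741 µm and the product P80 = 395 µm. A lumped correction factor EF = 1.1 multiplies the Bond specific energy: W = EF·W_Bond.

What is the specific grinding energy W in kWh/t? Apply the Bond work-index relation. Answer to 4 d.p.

W = 5.1862 kWh/t

W = 10 Wi (P80^-0.5 − F80^-0.5)
1/√395 = 0.050315;  1/√8741 = 0.010696
W = 10·11.9·(0.050315 − 0.010696) = 4.7147 kWh/t
With EF = 1.1: W = 4.7147·1.1 = 5.1862 kWh/t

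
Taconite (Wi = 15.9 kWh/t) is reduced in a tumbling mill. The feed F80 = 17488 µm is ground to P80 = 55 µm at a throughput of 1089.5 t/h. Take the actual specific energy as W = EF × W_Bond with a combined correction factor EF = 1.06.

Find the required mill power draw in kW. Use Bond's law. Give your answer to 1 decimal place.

P = 23371.4 kW

Bond:  W = 10 Wi (1/√P − 1/√F)
W = 10·15.9·(1/√55 − 1/√17488) = 10·15.9·(0.127278) = 20.2372 kWh/t
Corrected W = EF·W_Bond = 1.06·20.2372 = 21.4514 kWh/t
Mill draw = 21.4514 × 1089.5 = 23371.4 kW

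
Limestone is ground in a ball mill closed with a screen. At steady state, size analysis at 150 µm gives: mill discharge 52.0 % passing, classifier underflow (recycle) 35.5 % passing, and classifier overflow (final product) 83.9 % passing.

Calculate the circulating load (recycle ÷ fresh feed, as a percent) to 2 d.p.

Balance %-passing 150 µm (r = R/F):
Fd + Rd = Ru + Fo ⇒ R/F = (o−d)/(d−u)
r = (83.9 − 52.0)/(52.0 − 35.5) = 31.9/16.5 = 1.9333
CL = 100·r = 193.33 %

CL = 193.33 %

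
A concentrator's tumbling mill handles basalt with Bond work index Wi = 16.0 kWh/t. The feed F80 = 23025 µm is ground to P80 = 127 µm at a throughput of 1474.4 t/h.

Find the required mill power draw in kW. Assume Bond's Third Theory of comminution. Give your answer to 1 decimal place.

P = 19378.4 kW

Bond:  W = 10 Wi (1/√P − 1/√F)
W = 10·16.0·(1/√127 − 1/√23025) = 10·16.0·(0.082145) = 13.1433 kWh/t
P_mill = W·ṁ = 13.1433·1474.4 = 19378.4 kW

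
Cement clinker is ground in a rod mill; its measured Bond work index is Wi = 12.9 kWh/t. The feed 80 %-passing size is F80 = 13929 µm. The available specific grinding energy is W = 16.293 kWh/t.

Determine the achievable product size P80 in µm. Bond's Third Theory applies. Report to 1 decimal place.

P80 = 55.1 µm

W = 10·Wi·(P80^(-½) − F80^(-½))
P80^-0.5 = F80^-0.5 + W/(10 Wi)
  = 16.2930/(10·12.9) + 1/√13929 = 0.126302 + 0.008473 = 0.134775
P80 = (1/0.134775)² = 7.4198² = 55.05 µm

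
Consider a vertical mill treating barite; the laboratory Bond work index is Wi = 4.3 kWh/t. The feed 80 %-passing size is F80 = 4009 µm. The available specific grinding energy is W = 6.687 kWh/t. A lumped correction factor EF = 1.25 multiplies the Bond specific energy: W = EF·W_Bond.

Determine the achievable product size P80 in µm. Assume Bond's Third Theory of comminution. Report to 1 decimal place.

P80 = 50.9 µm

Bond: W = 10·Wi·(1/√P80 − 1/√F80)
W_Bond = W / EF = 6.687 / 1.25 = 5.3496 kWh/t
P80^(−½) = W_Bond/(10 Wi) + F80^(−½)
  = 5.3496/(10·4.3) + 1/√4009 = 0.124409 + 0.015794 = 0.140203
P80 = (1/0.140203)² = 7.1325² = 50.87 µm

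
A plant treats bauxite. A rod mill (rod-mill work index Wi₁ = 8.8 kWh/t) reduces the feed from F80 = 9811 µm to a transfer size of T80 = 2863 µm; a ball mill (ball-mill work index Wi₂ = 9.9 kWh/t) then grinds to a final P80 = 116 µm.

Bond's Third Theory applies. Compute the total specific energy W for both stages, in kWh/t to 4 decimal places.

W = 8.0979 kWh/t

Bond: W = 10·Wi·(1/√P80 − 1/√F80)
Stage 1 (9811→2863 µm, Wi₁=8.8): W₁ = 10·8.8·(0.018689 − 0.010096) = 0.7562 kWh/t
Stage 2 (2863→116 µm, Wi₂=9.9): W₂ = 10·9.9·(0.092848 − 0.018689) = 7.3417 kWh/t
W = W₁ + W₂ = 0.7562 + 7.3417 = 8.0979 kWh/t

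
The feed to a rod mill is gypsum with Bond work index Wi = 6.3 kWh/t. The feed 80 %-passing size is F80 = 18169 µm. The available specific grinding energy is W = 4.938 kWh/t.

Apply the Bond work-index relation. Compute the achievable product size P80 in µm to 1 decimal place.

P80 = 135.8 µm

Bond: W = 10·Wi·(1/√P80 − 1/√F80)
1/√P80 = 1/√F80 + W/(10·Wi)
  = 4.9380/(10·6.3) + 1/√18169 = 0.078381 + 0.007419 = 0.085800
P80 = (1/0.085800)² = 11.6550² = 135.84 µm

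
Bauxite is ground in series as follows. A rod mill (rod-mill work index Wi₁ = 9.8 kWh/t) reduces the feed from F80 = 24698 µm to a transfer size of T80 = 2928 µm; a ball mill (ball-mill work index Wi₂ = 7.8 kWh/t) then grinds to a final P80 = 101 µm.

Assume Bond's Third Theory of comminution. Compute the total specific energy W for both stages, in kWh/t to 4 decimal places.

W = 7.5073 kWh/t

W = 10 Wi (1/√P80 − 1/√F80)  [Bond]
Stage 1 (24698→2928 µm, Wi₁=9.8): W₁ = 10·9.8·(0.018481 − 0.006363) = 1.1875 kWh/t
Stage 2 (2928→101 µm, Wi₂=7.8): W₂ = 10·7.8·(0.099504 − 0.018481) = 6.3198 kWh/t
W = W₁ + W₂ = 1.1875 + 6.3198 = 7.5073 kWh/t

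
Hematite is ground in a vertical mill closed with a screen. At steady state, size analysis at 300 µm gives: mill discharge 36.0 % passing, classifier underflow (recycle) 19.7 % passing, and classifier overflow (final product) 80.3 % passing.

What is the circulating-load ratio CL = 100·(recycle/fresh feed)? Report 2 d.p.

CL = 271.78 %

Two-product formula at 300 µm:
d + r·d = r·u + o → r(d−u) = o−d
r = (80.3 − 36.0)/(36.0 − 19.7) = 44.3/16.3 = 2.7178
CL = 100·r = 271.78 %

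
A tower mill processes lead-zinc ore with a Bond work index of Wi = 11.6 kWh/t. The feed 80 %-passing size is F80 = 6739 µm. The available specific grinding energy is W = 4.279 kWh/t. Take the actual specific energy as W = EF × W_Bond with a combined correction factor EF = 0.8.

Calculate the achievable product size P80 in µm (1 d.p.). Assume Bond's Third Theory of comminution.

W = 10 Wi (1/√P80 − 1/√F80)  [Bond]
W_Bond = W / EF = 4.279 / 0.8 = 5.3487 kWh/t
P80^-0.5 = F80^-0.5 + W_Bond/(10 Wi)
  = 5.3487/(10·11.6) + 1/√6739 = 0.046110 + 0.012182 = 0.058291
P80 = (1/0.058291)² = 17.1552² = 294.30 µm

P80 = 294.3 µm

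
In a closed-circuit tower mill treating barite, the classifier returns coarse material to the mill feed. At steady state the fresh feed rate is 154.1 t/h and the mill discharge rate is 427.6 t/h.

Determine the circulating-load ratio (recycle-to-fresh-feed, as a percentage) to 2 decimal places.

CL = 177.48 %

Mill node: discharge = fresh + recycle.
R = M − F = 427.6 − 154.1 = 273.5 t/h
CL = 100·R/F = 100·273.5/154.1 = 177.48 %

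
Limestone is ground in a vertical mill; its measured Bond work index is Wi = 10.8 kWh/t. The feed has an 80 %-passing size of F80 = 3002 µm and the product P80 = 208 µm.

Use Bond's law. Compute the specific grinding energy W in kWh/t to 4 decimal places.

W = 5.5173 kWh/t

W = 10 Wi (1/√P80 − 1/√F80)  [Bond]
1/√208 = 0.069338;  1/√3002 = 0.018251
W = 10·10.8·(0.069338 − 0.018251) = 5.5173 kWh/t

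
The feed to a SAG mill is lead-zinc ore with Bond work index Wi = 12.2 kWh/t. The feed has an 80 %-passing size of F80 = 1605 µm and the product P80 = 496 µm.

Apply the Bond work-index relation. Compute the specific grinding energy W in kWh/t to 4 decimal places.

W = 10·Wi·(P80^(-½) − F80^(-½))
1/√496 = 0.044901;  1/√1605 = 0.024961
W = 10·12.2·(0.044901 − 0.024961) = 2.4327 kWh/t

W = 2.4327 kWh/t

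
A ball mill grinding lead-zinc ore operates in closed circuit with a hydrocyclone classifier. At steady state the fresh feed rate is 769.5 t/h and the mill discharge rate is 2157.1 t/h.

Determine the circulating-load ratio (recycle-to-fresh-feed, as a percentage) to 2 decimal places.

CL = 180.32 %

Steady state: M = F + R.
R = M − F = 2157.1 − 769.5 = 1387.6 t/h
CL = 100·R/F = 100·1387.6/769.5 = 180.32 %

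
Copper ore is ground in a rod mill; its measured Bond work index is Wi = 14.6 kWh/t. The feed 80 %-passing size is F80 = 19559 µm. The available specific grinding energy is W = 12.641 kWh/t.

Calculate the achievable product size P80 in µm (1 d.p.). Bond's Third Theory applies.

W = 10·Wi·(P80^(-½) − F80^(-½))
P80^-0.5 = F80^-0.5 + W/(10 Wi)
  = 12.6410/(10·14.6) + 1/√19559 = 0.086582 + 0.007150 = 0.093733
P80 = (1/0.093733)² = 10.6687² = 113.82 µm

P80 = 113.8 µm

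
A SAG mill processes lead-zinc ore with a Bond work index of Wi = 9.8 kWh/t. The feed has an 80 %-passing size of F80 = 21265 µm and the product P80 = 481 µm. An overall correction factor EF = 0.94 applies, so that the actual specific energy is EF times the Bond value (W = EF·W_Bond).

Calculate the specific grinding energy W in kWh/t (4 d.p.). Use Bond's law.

Bond: W = 10·Wi·(1/√P80 − 1/√F80)
1/√481 = 0.045596;  1/√21265 = 0.006858
W = 10·9.8·(0.045596 − 0.006858) = 3.7964 kWh/t
Corrected W = EF·W_Bond = 0.94·3.7964 = 3.5686 kWh/t

W = 3.5686 kWh/t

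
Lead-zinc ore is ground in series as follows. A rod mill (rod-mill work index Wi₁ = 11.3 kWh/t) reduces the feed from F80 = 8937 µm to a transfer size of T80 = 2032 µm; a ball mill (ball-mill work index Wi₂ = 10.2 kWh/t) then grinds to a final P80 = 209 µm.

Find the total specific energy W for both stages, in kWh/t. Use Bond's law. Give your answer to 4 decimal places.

W = 10 Wi (P80^-0.5 − F80^-0.5)
Stage 1 (8937→2032 µm, Wi₁=11.3): W₁ = 10·11.3·(0.022184 − 0.010578) = 1.3115 kWh/t
Stage 2 (2032→209 µm, Wi₂=10.2): W₂ = 10·10.2·(0.069171 − 0.022184) = 4.7927 kWh/t
W = W₁ + W₂ = 1.3115 + 4.7927 = 6.1042 kWh/t

W = 6.1042 kWh/t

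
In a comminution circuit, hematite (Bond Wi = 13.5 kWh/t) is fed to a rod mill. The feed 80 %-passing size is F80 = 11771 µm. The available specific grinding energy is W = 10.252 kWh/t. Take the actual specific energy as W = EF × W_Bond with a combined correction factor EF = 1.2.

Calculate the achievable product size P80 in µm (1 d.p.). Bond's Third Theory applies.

W = 10 Wi / √P80 − 10 Wi / √F80
W_Bond = W / EF = 10.252 / 1.2 = 8.5433 kWh/t
P80^-0.5 = F80^-0.5 + W_Bond/(10 Wi)
  = 8.5433/(10·13.5) + 1/√11771 = 0.063284 + 0.009217 = 0.072501
P80 = (1/0.072501)² = 13.7929² = 190.24 µm

P80 = 190.2 µm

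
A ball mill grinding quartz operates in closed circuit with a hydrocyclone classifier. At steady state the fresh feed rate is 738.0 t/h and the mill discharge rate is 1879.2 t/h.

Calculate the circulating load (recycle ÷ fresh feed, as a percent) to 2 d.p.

Steady state: M = F + R.
R = M − F = 1879.2 − 738.0 = 1141.2 t/h
CL = 100·R/F = 100·1141.2/738.0 = 154.63 %

CL = 154.63 %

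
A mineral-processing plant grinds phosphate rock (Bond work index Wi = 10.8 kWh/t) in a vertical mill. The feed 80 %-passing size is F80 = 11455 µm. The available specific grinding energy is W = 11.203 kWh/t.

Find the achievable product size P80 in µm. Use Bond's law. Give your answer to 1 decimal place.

P80 = 78.2 µm

Bond:  W = 10 Wi (1/√P − 1/√F)
⇒ 1/√P80 = W/(10·Wi) + 1/√F80
  = 11.2030/(10·10.8) + 1/√11455 = 0.103731 + 0.009343 = 0.113075
P80 = (1/0.113075)² = 8.8437² = 78.21 µm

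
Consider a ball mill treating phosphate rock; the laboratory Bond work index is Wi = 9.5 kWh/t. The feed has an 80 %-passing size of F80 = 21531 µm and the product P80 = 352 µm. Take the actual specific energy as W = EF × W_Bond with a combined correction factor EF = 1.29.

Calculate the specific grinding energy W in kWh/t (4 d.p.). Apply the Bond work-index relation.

W = 10 Wi (P80^-0.5 − F80^-0.5)
1/√352 = 0.053300;  1/√21531 = 0.006815
W = 10·9.5·(0.053300 − 0.006815) = 4.4161 kWh/t
With EF = 1.29: W = 4.4161·1.29 = 5.6968 kWh/t

W = 5.6968 kWh/t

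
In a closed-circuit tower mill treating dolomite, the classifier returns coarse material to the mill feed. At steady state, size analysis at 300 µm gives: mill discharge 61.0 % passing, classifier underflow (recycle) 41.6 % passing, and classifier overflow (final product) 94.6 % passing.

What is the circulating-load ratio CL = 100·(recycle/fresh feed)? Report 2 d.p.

Two-product formula at 300 µm:
d + r·d = r·u + o → r(d−u) = o−d
r = (94.6 − 61.0)/(61.0 − 41.6) = 33.6/19.4 = 1.7320
CL = 100·r = 173.20 %

CL = 173.20 %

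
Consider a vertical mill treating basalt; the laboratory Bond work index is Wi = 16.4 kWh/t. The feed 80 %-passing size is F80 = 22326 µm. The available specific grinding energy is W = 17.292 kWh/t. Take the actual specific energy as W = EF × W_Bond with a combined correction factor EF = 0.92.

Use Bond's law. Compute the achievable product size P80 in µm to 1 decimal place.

P80 = 68.0 µm

Bond:  W = 10 Wi (1/√P − 1/√F)
W_Bond = W / EF = 17.292 / 0.92 = 18.7957 kWh/t
P80^(−½) = W_Bond/(10 Wi) + F80^(−½)
  = 18.7957/(10·16.4) + 1/√22326 = 0.114608 + 0.006693 = 0.121300
P80 = (1/0.121300)² = 8.2440² = 67.96 µm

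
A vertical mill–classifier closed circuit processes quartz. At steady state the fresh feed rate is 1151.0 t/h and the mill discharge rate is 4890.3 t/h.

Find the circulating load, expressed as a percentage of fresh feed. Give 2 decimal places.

CL = 324.87 %

Discharge = new feed + return, hence
R = M − F = 4890.3 − 1151.0 = 3739.3 t/h
CL = 100·R/F = 100·3739.3/1151.0 = 324.87 %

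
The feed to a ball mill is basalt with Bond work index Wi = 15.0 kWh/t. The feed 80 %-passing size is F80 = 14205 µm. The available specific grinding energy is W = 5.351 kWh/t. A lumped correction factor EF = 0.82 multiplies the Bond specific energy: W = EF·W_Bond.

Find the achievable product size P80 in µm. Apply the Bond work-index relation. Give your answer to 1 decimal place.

P80 = 371.3 µm

Bond:  W = 10 Wi (1/√P − 1/√F)
W_Bond = W / EF = 5.351 / 0.82 = 6.5256 kWh/t
1/√P80 = 1/√F80 + W_Bond/(10·Wi)
  = 6.5256/(10·15.0) + 1/√14205 = 0.043504 + 0.008390 = 0.051894
P80 = (1/0.051894)² = 19.2699² = 371.33 µm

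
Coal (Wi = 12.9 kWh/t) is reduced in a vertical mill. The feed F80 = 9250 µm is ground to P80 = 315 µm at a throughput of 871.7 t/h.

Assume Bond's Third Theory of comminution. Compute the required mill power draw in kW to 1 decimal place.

W = 10 Wi / √P80 − 10 Wi / √F80
W = 10·12.9·(1/√315 − 1/√9250) = 10·12.9·(0.045946) = 5.9270 kWh/t
Mill draw = 5.9270 × 871.7 = 5166.6 kW

P = 5166.6 kW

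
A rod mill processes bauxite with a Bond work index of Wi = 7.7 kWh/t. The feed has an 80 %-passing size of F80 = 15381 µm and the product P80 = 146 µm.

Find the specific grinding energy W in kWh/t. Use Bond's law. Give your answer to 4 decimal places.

Bond:  W = 10 Wi (1/√P − 1/√F)
1/√146 = 0.082761;  1/√15381 = 0.008063
W = 10·7.7·(0.082761 − 0.008063) = 5.7517 kWh/t

W = 5.7517 kWh/t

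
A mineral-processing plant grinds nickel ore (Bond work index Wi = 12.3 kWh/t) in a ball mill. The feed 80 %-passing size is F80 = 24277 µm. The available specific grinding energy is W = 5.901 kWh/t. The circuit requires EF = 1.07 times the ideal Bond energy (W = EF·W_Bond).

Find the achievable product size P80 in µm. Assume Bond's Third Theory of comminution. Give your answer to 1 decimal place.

P80 = 380.7 µm

W = 10 Wi (P80^-0.5 − F80^-0.5)
W_Bond = W / EF = 5.901 / 1.07 = 5.5150 kWh/t
⇒ 1/√P80 = W_Bond/(10·Wi) + 1/√F80
  = 5.5150/(10·12.3) + 1/√24277 = 0.044837 + 0.006418 = 0.051255
P80 = (1/0.051255)² = 19.5103² = 380.65 µm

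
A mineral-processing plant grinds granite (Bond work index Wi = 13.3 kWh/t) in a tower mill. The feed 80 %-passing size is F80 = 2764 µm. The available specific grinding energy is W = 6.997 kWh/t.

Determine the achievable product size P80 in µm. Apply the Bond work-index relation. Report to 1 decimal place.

W_Bond = 10·Wi·(1/√P₈₀ − 1/√F₈₀)
P80^-0.5 = F80^-0.5 + W/(10 Wi)
  = 6.9970/(10·13.3) + 1/√2764 = 0.052609 + 0.019021 = 0.071630
P80 = (1/0.071630)² = 13.9606² = 194.90 µm

P80 = 194.9 µm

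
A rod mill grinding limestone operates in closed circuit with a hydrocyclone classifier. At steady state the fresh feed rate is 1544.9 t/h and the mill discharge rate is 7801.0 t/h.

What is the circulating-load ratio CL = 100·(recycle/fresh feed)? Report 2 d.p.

CL = 404.95 %

Steady state: M = F + R.
R = M − F = 7801.0 − 1544.9 = 6256.1 t/h
CL = 100·R/F = 100·6256.1/1544.9 = 404.95 %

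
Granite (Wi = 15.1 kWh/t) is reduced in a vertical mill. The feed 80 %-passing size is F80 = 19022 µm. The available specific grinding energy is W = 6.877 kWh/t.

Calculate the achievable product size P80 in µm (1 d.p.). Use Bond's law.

P80 = 358.8 µm

W = 10 Wi (1/√P80 − 1/√F80)  [Bond]
P80^(−½) = W/(10 Wi) + F80^(−½)
  = 6.8770/(10·15.1) + 1/√19022 = 0.045543 + 0.007251 = 0.052794
P80 = (1/0.052794)² = 18.9417² = 358.79 µm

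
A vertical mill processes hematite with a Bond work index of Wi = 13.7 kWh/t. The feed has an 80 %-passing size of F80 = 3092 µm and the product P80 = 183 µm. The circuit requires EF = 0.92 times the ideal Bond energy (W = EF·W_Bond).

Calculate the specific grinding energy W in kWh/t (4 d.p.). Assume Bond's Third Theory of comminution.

W = 10·Wi·[P80^(−½) − F80^(−½)]
1/√183 = 0.073922;  1/√3092 = 0.017984
W = 10·13.7·(0.073922 − 0.017984) = 7.6636 kWh/t
Apply correction: 7.6636 × 0.92 = 7.0505 kWh/t

W = 7.0505 kWh/t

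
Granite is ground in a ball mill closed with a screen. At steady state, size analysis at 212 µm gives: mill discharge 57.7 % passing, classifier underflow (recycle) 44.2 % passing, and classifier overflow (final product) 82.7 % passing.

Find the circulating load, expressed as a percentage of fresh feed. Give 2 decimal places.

CL = 185.19 %

Mass balance on the −212 µm fraction:
(1+r)d = ru + o → r = (o−d)/(d−u)
r = (82.7 − 57.7)/(57.7 − 44.2) = 25.0/13.5 = 1.8519
CL = 100·r = 185.19 %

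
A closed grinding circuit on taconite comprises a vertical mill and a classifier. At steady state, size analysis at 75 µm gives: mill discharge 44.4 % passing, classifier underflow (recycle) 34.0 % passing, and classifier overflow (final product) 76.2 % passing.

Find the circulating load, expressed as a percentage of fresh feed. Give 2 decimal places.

Mass balance on the −75 µm fraction:
r = (o − d)/(d − u)
r = (76.2 − 44.4)/(44.4 − 34.0) = 31.8/10.4 = 3.0577
CL = 100·r = 305.77 %

CL = 305.77 %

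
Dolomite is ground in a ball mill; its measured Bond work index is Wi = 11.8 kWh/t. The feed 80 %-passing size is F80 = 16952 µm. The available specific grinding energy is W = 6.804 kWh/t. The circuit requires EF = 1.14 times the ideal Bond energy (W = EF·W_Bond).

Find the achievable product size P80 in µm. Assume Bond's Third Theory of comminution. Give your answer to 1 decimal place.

P80 = 294.6 µm

Bond:  W = 10 Wi (1/√P − 1/√F)
W_Bond = W / EF = 6.804 / 1.14 = 5.9684 kWh/t
P80^-0.5 = F80^-0.5 + W_Bond/(10 Wi)
  = 5.9684/(10·11.8) + 1/√16952 = 0.050580 + 0.007681 = 0.058260
P80 = (1/0.058260)² = 17.1643² = 294.61 µm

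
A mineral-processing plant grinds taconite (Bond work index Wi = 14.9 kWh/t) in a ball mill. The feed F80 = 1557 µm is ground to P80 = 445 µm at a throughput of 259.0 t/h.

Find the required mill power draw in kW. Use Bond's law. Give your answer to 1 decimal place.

P = 851.4 kW

W_Bond = 10·Wi·(1/√P₈₀ − 1/√F₈₀)
W = 10·14.9·(1/√445 − 1/√1557) = 10·14.9·(0.022062) = 3.2872 kWh/t
Power = W × throughput = 3.2872 kWh/t × 259.0 t/h = 851.4 kW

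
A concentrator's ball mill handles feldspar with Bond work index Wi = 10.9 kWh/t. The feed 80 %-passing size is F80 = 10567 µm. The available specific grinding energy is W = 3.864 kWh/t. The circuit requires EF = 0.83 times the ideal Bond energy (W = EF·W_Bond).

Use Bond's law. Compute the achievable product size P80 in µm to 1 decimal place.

P80 = 363.7 µm

W = 10·Wi·(P80^(-½) − F80^(-½))
W_Bond = W / EF = 3.864 / 0.83 = 4.6554 kWh/t
1/√P80 = 1/√F80 + W_Bond/(10·Wi)
  = 4.6554/(10·10.9) + 1/√10567 = 0.042710 + 0.009728 = 0.052438
P80 = (1/0.052438)² = 19.0700² = 363.67 µm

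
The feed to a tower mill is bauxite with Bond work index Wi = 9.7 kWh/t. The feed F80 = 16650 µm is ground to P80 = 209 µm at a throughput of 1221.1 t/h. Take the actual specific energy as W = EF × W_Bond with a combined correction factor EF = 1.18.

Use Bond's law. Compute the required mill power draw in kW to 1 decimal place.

Bond: W = 10·Wi·(1/√P80 − 1/√F80)
W = 10·9.7·(1/√209 − 1/√16650) = 10·9.7·(0.061422) = 5.9579 kWh/t
W_actual = 1.18 × 5.9579 = 7.0303 kWh/t
Mill draw = 7.0303 × 1221.1 = 8584.7 kW

P = 8584.7 kW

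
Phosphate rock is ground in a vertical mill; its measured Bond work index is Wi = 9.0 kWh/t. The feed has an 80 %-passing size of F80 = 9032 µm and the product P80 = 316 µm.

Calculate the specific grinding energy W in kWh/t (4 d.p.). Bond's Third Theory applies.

W = 4.1159 kWh/t

W = 10·Wi·(P80^(-½) − F80^(-½))
1/√316 = 0.056254;  1/√9032 = 0.010522
W = 10·9.0·(0.056254 − 0.010522) = 4.1159 kWh/t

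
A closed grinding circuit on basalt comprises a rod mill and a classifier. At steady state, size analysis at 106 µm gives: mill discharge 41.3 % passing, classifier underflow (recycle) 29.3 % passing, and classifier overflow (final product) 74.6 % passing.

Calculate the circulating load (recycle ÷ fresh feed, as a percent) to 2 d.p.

Mass balance on the −106 µm fraction:
Fd + Rd = Ru + Fo ⇒ R/F = (o−d)/(d−u)
r = (74.6 − 41.3)/(41.3 − 29.3) = 33.3/12.0 = 2.7750
CL = 100·r = 277.50 %

CL = 277.50 %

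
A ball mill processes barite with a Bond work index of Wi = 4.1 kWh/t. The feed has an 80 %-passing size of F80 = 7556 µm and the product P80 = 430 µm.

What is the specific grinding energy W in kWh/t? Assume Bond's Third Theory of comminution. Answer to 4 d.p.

W = 1.5055 kWh/t

Bond:  W = 10 Wi (1/√P − 1/√F)
1/√430 = 0.048224;  1/√7556 = 0.011504
W = 10·4.1·(0.048224 − 0.011504) = 1.5055 kWh/t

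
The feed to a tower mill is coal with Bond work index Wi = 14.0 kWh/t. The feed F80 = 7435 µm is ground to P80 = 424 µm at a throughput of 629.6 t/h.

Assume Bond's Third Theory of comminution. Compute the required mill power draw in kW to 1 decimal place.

P = 3258.4 kW

W = 10·Wi·(P80^(-½) − F80^(-½))
W = 10·14.0·(1/√424 − 1/√7435) = 10·14.0·(0.036967) = 5.1754 kWh/t
Power = W × throughput = 5.1754 kWh/t × 629.6 t/h = 3258.4 kW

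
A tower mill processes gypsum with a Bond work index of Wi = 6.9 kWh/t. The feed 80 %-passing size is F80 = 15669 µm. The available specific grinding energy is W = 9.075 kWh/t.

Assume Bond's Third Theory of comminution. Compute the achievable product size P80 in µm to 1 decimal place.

W = 10·Wi·(P80^(-½) − F80^(-½))
1/√P80 = 1/√F80 + W/(10·Wi)
  = 9.0750/(10·6.9) + 1/√15669 = 0.131522 + 0.007989 = 0.139510
P80 = (1/0.139510)² = 7.1679² = 51.38 µm

P80 = 51.4 µm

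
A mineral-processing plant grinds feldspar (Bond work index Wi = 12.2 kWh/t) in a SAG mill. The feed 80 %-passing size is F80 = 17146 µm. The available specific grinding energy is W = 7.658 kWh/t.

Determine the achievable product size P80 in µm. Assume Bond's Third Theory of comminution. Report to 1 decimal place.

Bond:  W = 10 Wi (1/√P − 1/√F)
P80^-0.5 = F80^-0.5 + W/(10 Wi)
  = 7.6580/(10·12.2) + 1/√17146 = 0.062770 + 0.007637 = 0.070407
P80 = (1/0.070407)² = 14.2030² = 201.73 µm

P80 = 201.7 µm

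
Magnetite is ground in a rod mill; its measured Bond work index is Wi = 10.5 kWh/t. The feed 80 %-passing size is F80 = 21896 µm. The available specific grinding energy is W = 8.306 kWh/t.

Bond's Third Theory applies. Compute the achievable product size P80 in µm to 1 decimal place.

P80 = 135.6 µm

Bond: W = 10·Wi·(1/√P80 − 1/√F80)
⇒ 1/√P80 = W/(10 Wi) + 1/√F80
  = 8.3060/(10·10.5) + 1/√21896 = 0.079105 + 0.006758 = 0.085863
P80 = (1/0.085863)² = 11.6465² = 135.64 µm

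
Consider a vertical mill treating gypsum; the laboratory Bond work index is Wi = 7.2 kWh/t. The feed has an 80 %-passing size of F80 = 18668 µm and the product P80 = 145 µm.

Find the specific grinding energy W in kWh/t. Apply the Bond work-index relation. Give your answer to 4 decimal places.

W = 10 Wi (P80^-0.5 − F80^-0.5)
1/√145 = 0.083045;  1/√18668 = 0.007319
W = 10·7.2·(0.083045 − 0.007319) = 5.4523 kWh/t

W = 5.4523 kWh/t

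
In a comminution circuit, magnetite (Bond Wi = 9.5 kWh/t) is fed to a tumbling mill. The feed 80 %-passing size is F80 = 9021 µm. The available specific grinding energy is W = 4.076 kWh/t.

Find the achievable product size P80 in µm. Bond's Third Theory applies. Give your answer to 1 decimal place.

W = 10 Wi (1/√P80 − 1/√F80)  [Bond]
P80^-0.5 = F80^-0.5 + W/(10 Wi)
  = 4.0760/(10·9.5) + 1/√9021 = 0.042905 + 0.010529 = 0.053434
P80 = (1/0.053434)² = 18.7147² = 350.24 µm

P80 = 350.2 µm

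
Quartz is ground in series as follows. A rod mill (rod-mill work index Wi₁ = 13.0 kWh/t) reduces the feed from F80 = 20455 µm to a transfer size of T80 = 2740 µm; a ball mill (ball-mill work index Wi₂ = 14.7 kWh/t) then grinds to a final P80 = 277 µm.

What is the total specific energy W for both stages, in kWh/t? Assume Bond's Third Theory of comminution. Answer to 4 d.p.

W = 10·Wi·[P80^(−½) − F80^(−½)]
Stage 1 (20455→2740 µm, Wi₁=13.0): W₁ = 10·13.0·(0.019104 − 0.006992) = 1.5746 kWh/t
Stage 2 (2740→277 µm, Wi₂=14.7): W₂ = 10·14.7·(0.060084 − 0.019104) = 6.0241 kWh/t
W = W₁ + W₂ = 1.5746 + 6.0241 = 7.5986 kWh/t

W = 7.5986 kWh/t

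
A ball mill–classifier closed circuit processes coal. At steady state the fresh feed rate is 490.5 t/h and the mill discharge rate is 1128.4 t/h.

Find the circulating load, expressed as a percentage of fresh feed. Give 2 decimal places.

CL = 130.05 %

Mill node: discharge = fresh + recycle.
R = M − F = 1128.4 − 490.5 = 637.9 t/h
CL = 100·R/F = 100·637.9/490.5 = 130.05 %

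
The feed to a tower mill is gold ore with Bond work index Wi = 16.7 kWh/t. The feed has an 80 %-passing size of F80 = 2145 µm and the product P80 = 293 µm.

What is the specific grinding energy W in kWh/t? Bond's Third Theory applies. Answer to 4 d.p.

W = 6.1504 kWh/t

Bond:  W = 10 Wi (1/√P − 1/√F)
1/√293 = 0.058421;  1/√2145 = 0.021592
W = 10·16.7·(0.058421 − 0.021592) = 6.1504 kWh/t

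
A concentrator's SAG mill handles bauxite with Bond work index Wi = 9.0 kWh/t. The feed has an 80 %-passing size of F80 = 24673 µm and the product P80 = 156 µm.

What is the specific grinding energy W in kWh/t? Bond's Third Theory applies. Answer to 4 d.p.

W_Bond = 10·Wi·(1/√P₈₀ − 1/√F₈₀)
1/√156 = 0.080064;  1/√24673 = 0.006366
W = 10·9.0·(0.080064 − 0.006366) = 6.6328 kWh/t

W = 6.6328 kWh/t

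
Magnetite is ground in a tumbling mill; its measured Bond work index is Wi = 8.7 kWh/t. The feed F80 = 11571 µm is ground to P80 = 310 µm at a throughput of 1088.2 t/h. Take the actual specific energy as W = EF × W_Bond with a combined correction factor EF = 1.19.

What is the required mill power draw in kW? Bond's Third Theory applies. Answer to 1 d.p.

Bond:  W = 10 Wi (1/√P − 1/√F)
W = 10·8.7·(1/√310 − 1/√11571) = 10·8.7·(0.047500) = 4.1325 kWh/t
W_actual = 1.19 × 4.1325 = 4.9177 kWh/t
Power = W × throughput = 4.9177 kWh/t × 1088.2 t/h = 5351.4 kW

P = 5351.4 kW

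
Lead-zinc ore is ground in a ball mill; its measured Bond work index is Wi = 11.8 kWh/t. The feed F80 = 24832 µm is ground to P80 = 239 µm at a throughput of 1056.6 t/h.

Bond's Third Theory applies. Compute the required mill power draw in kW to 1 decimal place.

W = 10 Wi (1/√P80 − 1/√F80)  [Bond]
W = 10·11.8·(1/√239 − 1/√24832) = 10·11.8·(0.058339) = 6.8840 kWh/t
Mill draw = 6.8840 × 1056.6 = 7273.6 kW

P = 7273.6 kW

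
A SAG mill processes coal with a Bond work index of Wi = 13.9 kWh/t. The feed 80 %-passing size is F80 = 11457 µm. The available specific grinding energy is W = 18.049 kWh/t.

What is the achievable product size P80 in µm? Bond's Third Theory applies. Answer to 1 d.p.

P80 = 51.6 µm

Bond: W = 10·Wi·(1/√P80 − 1/√F80)
P80^(−½) = W/(10 Wi) + F80^(−½)
  = 18.0490/(10·13.9) + 1/√11457 = 0.129849 + 0.009343 = 0.139191
P80 = (1/0.139191)² = 7.1843² = 51.61 µm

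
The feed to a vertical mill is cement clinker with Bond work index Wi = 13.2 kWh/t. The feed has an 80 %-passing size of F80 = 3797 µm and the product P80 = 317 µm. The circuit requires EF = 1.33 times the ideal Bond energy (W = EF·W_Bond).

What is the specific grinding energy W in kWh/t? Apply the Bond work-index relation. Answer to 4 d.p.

W_Bond = 10·Wi·(1/√P₈₀ − 1/√F₈₀)
1/√317 = 0.056166;  1/√3797 = 0.016229
W = 10·13.2·(0.056166 − 0.016229) = 5.2717 kWh/t
Apply correction: 5.2717 × 1.33 = 7.0113 kWh/t

W = 7.0113 kWh/t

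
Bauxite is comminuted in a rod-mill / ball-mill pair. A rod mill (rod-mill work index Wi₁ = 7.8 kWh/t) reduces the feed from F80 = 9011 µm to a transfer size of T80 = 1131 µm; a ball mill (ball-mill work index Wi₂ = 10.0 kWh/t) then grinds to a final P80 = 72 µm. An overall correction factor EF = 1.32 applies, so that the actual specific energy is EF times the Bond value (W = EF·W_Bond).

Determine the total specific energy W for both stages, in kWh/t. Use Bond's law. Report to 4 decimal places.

W = 13.6082 kWh/t

W = 10 Wi / √P80 − 10 Wi / √F80
Stage 1 (9011→1131 µm, Wi₁=7.8): W₁ = 10·7.8·(0.029735 − 0.010534) = 1.4976 kWh/t
Stage 2 (1131→72 µm, Wi₂=10.0): W₂ = 10·10.0·(0.117851 − 0.029735) = 8.8116 kWh/t
W = W₁ + W₂ = 1.4976 + 8.8116 = 10.3093 kWh/t
Apply correction: 10.3093 × 1.32 = 13.6082 kWh/t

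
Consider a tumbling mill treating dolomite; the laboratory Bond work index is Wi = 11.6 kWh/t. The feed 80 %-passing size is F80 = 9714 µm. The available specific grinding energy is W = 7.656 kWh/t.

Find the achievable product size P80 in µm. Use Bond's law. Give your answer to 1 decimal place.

W = 10 Wi (1/√P80 − 1/√F80)  [Bond]
⇒ 1/√P80 = W/(10·Wi) + 1/√F80
  = 7.6560/(10·11.6) + 1/√9714 = 0.066000 + 0.010146 = 0.076146
P80 = (1/0.076146)² = 13.1326² = 172.47 µm

P80 = 172.5 µm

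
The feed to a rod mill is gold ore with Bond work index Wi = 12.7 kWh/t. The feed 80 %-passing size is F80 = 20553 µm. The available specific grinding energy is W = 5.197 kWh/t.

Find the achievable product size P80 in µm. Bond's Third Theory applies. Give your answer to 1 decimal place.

W = 10 Wi / √P80 − 10 Wi / √F80
P80^-0.5 = F80^-0.5 + W/(10 Wi)
  = 5.1970/(10·12.7) + 1/√20553 = 0.040921 + 0.006975 = 0.047897
P80 = (1/0.047897)² = 20.8783² = 435.90 µm

P80 = 435.9 µm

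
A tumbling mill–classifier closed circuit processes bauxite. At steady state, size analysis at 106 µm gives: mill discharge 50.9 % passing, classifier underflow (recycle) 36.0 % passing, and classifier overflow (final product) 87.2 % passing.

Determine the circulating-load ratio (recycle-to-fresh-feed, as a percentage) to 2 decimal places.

Mass balance on the −106 µm fraction:
r = (o − d)/(d − u)
r = (87.2 − 50.9)/(50.9 − 36.0) = 36.3/14.9 = 2.4362
CL = 100·r = 243.62 %

CL = 243.62 %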